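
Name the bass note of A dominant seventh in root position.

A

A dominant seventh is A–C#–E–G. Root position places the root in the bass: A.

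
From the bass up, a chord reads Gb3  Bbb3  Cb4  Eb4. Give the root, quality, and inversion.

Reducing to letter names: Gb, Bbb, Cb, Eb. These stack in thirds as Cb–Eb–Gb–Bbb — a Cb dominant seventh chord.
Gb is the fifth of Cb dominant seventh; fifth in the bass means second inversion (figured bass 4/3).

Cb dominant seventh, second inversion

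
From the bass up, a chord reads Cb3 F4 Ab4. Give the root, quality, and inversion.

The pitch classes Cb, F, Ab arrange in thirds as F–Ab–Cb: an F diminished triad.
With the fifth (Cb) in the bass, the chord is in second inversion (figured bass 6/4).

F diminished, second inversion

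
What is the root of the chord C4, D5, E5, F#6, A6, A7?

Reordering C, D, E, F#, A into stacked thirds gives D–F#–A–C–E; the bottom of that stack, D, is the root.

D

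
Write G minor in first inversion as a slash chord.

First inversion of G minor has the third (Bb) in the bass. As a slash chord: Gm/Bb.

Gm/Bb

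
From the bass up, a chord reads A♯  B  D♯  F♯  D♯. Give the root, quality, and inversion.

B major seventh, third inversion

The pitch classes A#, B, D#, F# arrange in thirds as B–D#–F#–A#: a B major seventh chord.
The lowest note is A#, the seventh of the chord, so this is third inversion (figured bass 4/2).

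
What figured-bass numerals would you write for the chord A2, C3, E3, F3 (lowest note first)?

6/5

The notes A, C, E, F stack in thirds as F–A–C–E — an F major seventh chord. The bass A is the third, so this is first inversion: figured 6/5.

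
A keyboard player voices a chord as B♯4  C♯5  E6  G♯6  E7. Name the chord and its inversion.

The distinct note names are B#, C#, E, G#. Stacked in thirds they read C#–E–G#–B#, which is a minor-major seventh chord on C#.
With the seventh (B#) in the bass, the chord is in third inversion (figured bass 4/2).

C# minor-major seventh, third inversion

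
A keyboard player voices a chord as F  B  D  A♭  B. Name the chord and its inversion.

Reducing to letter names: F, B, D, Ab. These stack in thirds as B–D–F–Ab — a B diminished seventh chord.
With the fifth (F) in the bass, the chord is in second inversion (figured bass 4/3).

B diminished seventh, second inversion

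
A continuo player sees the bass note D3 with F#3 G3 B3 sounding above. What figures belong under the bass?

4/3

The notes D, F#, G, B stack in thirds as G–B–D–F# — a G major seventh chord. The bass D is the fifth, so this is second inversion: figured 4/3.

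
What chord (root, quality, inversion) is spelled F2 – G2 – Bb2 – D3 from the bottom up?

The pitch classes F, G, Bb, D arrange in thirds as G–Bb–D–F: a G minor seventh chord.
With the seventh (F) in the bass, the chord is in third inversion (figured bass 4/2).

G minor seventh, third inversion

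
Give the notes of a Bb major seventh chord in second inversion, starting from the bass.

F, A, Bb, D

Bb major seventh is Bb–D–F–A. Second inversion puts the fifth (F) in the bass, with the remaining tones above: F, A, Bb, D.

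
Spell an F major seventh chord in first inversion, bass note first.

Spelling F major seventh: F–A–C–E. In first inversion the third is bass, giving A, C, E, F from the bottom.

A, C, E, F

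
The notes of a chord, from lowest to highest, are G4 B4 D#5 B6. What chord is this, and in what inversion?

G augmented, root position

Reducing to letter names: G, B, D#. These stack in thirds as G–B–D# — a G augmented triad.
With the root (G) in the bass, the chord is in root position (figured bass 5/3).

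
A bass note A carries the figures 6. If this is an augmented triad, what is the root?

F

The figures 6 mean the third of the chord is in the bass. If A is the third of an augmented triad, the root is F (chord tones F–A–C#).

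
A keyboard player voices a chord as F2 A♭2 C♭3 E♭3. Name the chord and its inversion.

F half-diminished seventh, root position

Reducing to letter names: F, Ab, Cb, Eb. These stack in thirds as F–Ab–Cb–Eb — an F half-diminished seventh chord.
The lowest note is F, the root of the chord, so this is root position (figured bass 7).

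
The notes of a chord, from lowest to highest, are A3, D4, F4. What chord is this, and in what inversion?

Reducing to letter names: A, D, F. These stack in thirds as D–F–A — a D minor triad.
A is the fifth of D minor; fifth in the bass means second inversion (figured bass 6/4).

D minor, second inversion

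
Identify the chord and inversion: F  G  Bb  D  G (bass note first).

G minor seventh, third inversion

The distinct note names are F, G, Bb, D. Stacked in thirds they read G–Bb–D–F, which is a minor seventh chord on G.
With the seventh (F) in the bass, the chord is in third inversion (figured bass 4/2).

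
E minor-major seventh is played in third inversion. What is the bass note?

D#

E minor-major seventh is E–G–B–D#. Third inversion places the seventh in the bass: D#.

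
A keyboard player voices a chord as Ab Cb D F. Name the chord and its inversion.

D diminished seventh, second inversion

The distinct note names are Ab, Cb, D, F. Stacked in thirds they read D–F–Ab–Cb, which is a diminished seventh chord on D.
Ab is the fifth of D diminished seventh; fifth in the bass means second inversion (figured bass 4/3).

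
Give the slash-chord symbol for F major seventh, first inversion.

Fmaj7/A

First inversion of F major seventh has the third (A) in the bass. As a slash chord: Fmaj7/A.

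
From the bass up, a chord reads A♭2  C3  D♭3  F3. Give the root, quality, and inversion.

Db major seventh, second inversion

The distinct note names are Ab, C, Db, F. Stacked in thirds they read Db–F–Ab–C, which is a major seventh chord on Db.
With the fifth (Ab) in the bass, the chord is in second inversion (figured bass 4/3).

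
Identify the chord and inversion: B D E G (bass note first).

Reducing to letter names: B, D, E, G. These stack in thirds as E–G–B–D — an E minor seventh chord.
The lowest note is B, the fifth of the chord, so this is second inversion (figured bass 4/3).

E minor seventh, second inversion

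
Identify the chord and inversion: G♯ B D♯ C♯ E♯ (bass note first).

C# dominant ninth, second inversion

Reducing to letter names: G#, B, D#, C#, E#. These stack in thirds as C#–E#–G#–B–D# — a C# dominant ninth chord.
G# is the fifth of C# dominant ninth; fifth in the bass means second inversion.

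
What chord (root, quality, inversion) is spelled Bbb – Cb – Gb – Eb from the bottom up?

Cb dominant seventh, third inversion

Reducing to letter names: Bbb, Cb, Gb, Eb. These stack in thirds as Cb–Eb–Gb–Bbb — a Cb dominant seventh chord.
Bbb is the seventh of Cb dominant seventh; seventh in the bass means third inversion (figured bass 4/2).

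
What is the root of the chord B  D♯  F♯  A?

B, D#, F#, A are the tones of a B dominant seventh chord (B–D#–F#–A), making B the root.

B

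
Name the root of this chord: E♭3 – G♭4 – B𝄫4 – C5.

The distinct letter names are Eb, Gb, Bbb, C. Arranged as a stack of thirds they read C–Eb–Gb–Bbb, so C is the root (a C diminished seventh chord).

C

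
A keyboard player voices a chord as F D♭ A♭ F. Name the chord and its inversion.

The distinct note names are F, Db, Ab. Stacked in thirds they read Db–F–Ab, which is a major triad on Db.
F is the third of Db major; third in the bass means first inversion (figured bass 6).

Db major, first inversion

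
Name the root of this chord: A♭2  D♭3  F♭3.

Reordering Ab, Db, Fb into stacked thirds gives Db–Fb–Ab; the bottom of that stack, Db, is the root.

Db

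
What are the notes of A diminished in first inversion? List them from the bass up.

A diminished is A–C–Eb. First inversion puts the third (C) in the bass, with the remaining tones above: C, Eb, A.

C, Eb, A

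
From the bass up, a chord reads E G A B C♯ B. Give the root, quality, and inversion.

A dominant ninth, second inversion

The pitch classes E, G, A, B, C# arrange in thirds as A–C#–E–G–B: an A dominant ninth chord.
With the fifth (E) in the bass, the chord is in second inversion.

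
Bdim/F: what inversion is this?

Bdim/F means B diminished with F in the bass. F is the fifth of B diminished (B–D–F), so this is second inversion.

second inversion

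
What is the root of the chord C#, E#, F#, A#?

C#, E#, F#, A# are the tones of an F# major seventh chord (F#–A#–C#–E#), making F# the root.

F#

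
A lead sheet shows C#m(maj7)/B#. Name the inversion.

third inversion

C#m(maj7)/B# means C# minor-major seventh with B# in the bass. B# is the seventh of C# minor-major seventh (C#–E–G#–B#), so this is third inversion.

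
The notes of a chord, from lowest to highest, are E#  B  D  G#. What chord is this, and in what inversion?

E# diminished seventh, root position

Reducing to letter names: E#, B, D, G#. These stack in thirds as E#–G#–B–D — an E# diminished seventh chord.
With the root (E#) in the bass, the chord is in root position (figured bass 7).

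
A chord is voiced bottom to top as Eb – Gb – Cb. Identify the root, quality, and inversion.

The pitch classes Eb, Gb, Cb arrange in thirds as Cb–Eb–Gb: a Cb major triad.
The lowest note is Eb, the third of the chord, so this is first inversion (figured bass 6).

Cb major, first inversion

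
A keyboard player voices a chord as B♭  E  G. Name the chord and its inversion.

E diminished, second inversion

The pitch classes Bb, E, G arrange in thirds as E–G–Bb: an E diminished triad.
With the fifth (Bb) in the bass, the chord is in second inversion (figured bass 6/4).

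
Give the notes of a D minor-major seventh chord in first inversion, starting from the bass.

F, A, C#, D

The chord tones are D–F–A–C#. With the third (F) lowest for first inversion: F, A, C#, D.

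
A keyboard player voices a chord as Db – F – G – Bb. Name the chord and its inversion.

The pitch classes Db, F, G, Bb arrange in thirds as G–Bb–Db–F: a G half-diminished seventh chord.
Db is the fifth of G half-diminished seventh; fifth in the bass means second inversion (figured bass 4/3).

G half-diminished seventh, second inversion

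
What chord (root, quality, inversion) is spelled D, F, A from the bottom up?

D minor, root position

The pitch classes D, F, A arrange in thirds as D–F–A: a D minor triad.
With the root (D) in the bass, the chord is in root position (figured bass 5/3).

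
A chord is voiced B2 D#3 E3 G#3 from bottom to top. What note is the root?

E

B, D#, E, G# are the tones of an E major seventh chord (E–G#–B–D#), making E the root.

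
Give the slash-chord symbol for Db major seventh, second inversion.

Dbmaj7/Ab

Second inversion of Db major seventh has the fifth (Ab) in the bass. As a slash chord: Dbmaj7/Ab.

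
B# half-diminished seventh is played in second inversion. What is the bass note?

F#

In second inversion the fifth is lowest. For B# half-diminished seventh (B#–D#–F#–A#) that is F#.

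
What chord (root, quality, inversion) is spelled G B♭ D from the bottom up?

G minor, root position

Reducing to letter names: G, Bb, D. These stack in thirds as G–Bb–D — a G minor triad.
With the root (G) in the bass, the chord is in root position (figured bass 5/3).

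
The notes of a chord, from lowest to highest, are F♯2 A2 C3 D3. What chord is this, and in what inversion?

Reducing to letter names: F#, A, C, D. These stack in thirds as D–F#–A–C — a D dominant seventh chord.
F# is the third of D dominant seventh; third in the bass means first inversion (figured bass 6/5).

D dominant seventh, first inversion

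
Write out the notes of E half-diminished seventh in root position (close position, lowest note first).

Spelling E half-diminished seventh: E–G–Bb–D. In root position the root is bass, giving E, G, Bb, D from the bottom.

E, G, Bb, D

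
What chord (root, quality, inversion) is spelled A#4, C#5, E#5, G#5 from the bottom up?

A# minor seventh, root position

Reducing to letter names: A#, C#, E#, G#. These stack in thirds as A#–C#–E#–G# — an A# minor seventh chord.
The lowest note is A#, the root of the chord, so this is root position (figured bass 7).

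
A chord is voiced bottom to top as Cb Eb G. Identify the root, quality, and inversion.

Reducing to letter names: Cb, Eb, G. These stack in thirds as Cb–Eb–G — a Cb augmented triad.
Cb is the root of Cb augmented; root in the bass means root position (figured bass 5/3).

Cb augmented, root position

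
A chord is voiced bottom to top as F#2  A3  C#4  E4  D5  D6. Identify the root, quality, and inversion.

The distinct note names are F#, A, C#, E, D. Stacked in thirds they read D–F#–A–C#–E, which is a major ninth chord on D.
With the third (F#) in the bass, the chord is in first inversion.

D major ninth, first inversion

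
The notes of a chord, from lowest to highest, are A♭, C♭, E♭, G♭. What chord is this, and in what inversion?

Ab minor seventh, root position

The pitch classes Ab, Cb, Eb, Gb arrange in thirds as Ab–Cb–Eb–Gb: an Ab minor seventh chord.
Ab is the root of Ab minor seventh; root in the bass means root position (figured bass 7).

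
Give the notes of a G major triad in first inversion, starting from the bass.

B, D, G

G major is G–B–D. First inversion puts the third (B) in the bass, with the remaining tones above: B, D, G.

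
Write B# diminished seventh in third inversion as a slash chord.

B#dim7/A

Third inversion of B# diminished seventh has the seventh (A) in the bass. As a slash chord: B#dim7/A.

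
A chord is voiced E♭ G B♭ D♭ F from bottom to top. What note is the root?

Reordering Eb, G, Bb, Db, F into stacked thirds gives Eb–G–Bb–Db–F; the bottom of that stack, Eb, is the root.

Eb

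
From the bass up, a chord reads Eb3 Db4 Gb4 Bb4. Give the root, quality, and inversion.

Eb minor seventh, root position

Reducing to letter names: Eb, Db, Gb, Bb. These stack in thirds as Eb–Gb–Bb–Db — an Eb minor seventh chord.
The lowest note is Eb, the root of the chord, so this is root position (figured bass 7).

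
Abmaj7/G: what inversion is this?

Abmaj7/G means Ab major seventh with G in the bass. G is the seventh of Ab major seventh (Ab–C–Eb–G), so this is third inversion.

third inversion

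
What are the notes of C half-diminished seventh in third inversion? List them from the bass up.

Bb, C, Eb, Gb

C half-diminished seventh is C–Eb–Gb–Bb. Third inversion puts the seventh (Bb) in the bass, with the remaining tones above: Bb, C, Eb, Gb.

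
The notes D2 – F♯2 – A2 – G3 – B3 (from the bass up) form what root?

G

Reordering D, F#, A, G, B into stacked thirds gives G–B–D–F#–A; the bottom of that stack, G, is the root.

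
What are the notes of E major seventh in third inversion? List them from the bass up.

E major seventh is E–G#–B–D#. Third inversion puts the seventh (D#) in the bass, with the remaining tones above: D#, E, G#, B.

D#, E, G#, B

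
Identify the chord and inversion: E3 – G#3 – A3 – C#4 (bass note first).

A major seventh, second inversion

The distinct note names are E, G#, A, C#. Stacked in thirds they read A–C#–E–G#, which is a major seventh chord on A.
The lowest note is E, the fifth of the chord, so this is second inversion (figured bass 4/3).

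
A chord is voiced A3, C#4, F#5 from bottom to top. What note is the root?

F#

Reordering A, C#, F# into stacked thirds gives F#–A–C#; the bottom of that stack, F#, is the root.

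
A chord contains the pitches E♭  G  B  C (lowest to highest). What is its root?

Eb, G, B, C are the tones of a C minor-major seventh chord (C–Eb–G–B), making C the root.

C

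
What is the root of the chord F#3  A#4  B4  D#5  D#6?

B

The distinct letter names are F#, A#, B, D#. Arranged as a stack of thirds they read B–D#–F#–A#, so B is the root (a B major seventh chord).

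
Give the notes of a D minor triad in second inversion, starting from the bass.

A, D, F

Spelling D minor: D–F–A. In second inversion the fifth is bass, giving A, D, F from the bottom.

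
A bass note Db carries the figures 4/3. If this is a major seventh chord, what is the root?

Gb

The figures 4/3 mean the fifth of the chord is in the bass. If Db is the fifth of a major seventh chord, the root is Gb (chord tones Gb–Bb–Db–F).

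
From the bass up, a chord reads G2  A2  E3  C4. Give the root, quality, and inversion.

A minor seventh, third inversion

Reducing to letter names: G, A, E, C. These stack in thirds as A–C–E–G — an A minor seventh chord.
G is the seventh of A minor seventh; seventh in the bass means third inversion (figured bass 4/2).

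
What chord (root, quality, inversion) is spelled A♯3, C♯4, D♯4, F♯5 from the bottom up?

The distinct note names are A#, C#, D#, F#. Stacked in thirds they read D#–F#–A#–C#, which is a minor seventh chord on D#.
The lowest note is A#, the fifth of the chord, so this is second inversion (figured bass 4/3).

D# minor seventh, second inversion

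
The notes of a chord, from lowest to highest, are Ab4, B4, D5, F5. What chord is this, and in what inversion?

The pitch classes Ab, B, D, F arrange in thirds as B–D–F–Ab: a B diminished seventh chord.
Ab is the seventh of B diminished seventh; seventh in the bass means third inversion (figured bass 4/2).

B diminished seventh, third inversion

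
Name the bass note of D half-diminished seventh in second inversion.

D half-diminished seventh is D–F–Ab–C. Second inversion places the fifth in the bass: Ab.

Ab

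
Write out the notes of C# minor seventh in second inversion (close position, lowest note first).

Spelling C# minor seventh: C#–E–G#–B. In second inversion the fifth is bass, giving G#, B, C#, E from the bottom.

G#, B, C#, E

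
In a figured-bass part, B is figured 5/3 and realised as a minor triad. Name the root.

B

The figures 5/3 mean the root of the chord is in the bass. If B is the root of a minor triad, the root is B (chord tones B–D–F#).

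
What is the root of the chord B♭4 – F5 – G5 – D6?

G

The distinct letter names are Bb, F, G, D. Arranged as a stack of thirds they read G–Bb–D–F, so G is the root (a G minor seventh chord).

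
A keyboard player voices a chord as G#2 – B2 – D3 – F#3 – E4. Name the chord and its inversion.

E dominant ninth, first inversion

Reducing to letter names: G#, B, D, F#, E. These stack in thirds as E–G#–B–D–F# — an E dominant ninth chord.
With the third (G#) in the bass, the chord is in first inversion.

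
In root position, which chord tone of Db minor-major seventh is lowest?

The root of Db minor-major seventh (Db–Fb–Ab–C) is Db; that is the bass in root position.

Db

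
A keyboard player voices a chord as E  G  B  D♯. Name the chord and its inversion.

Reducing to letter names: E, G, B, D#. These stack in thirds as E–G–B–D# — an E minor-major seventh chord.
E is the root of E minor-major seventh; root in the bass means root position (figured bass 7).

E minor-major seventh, root position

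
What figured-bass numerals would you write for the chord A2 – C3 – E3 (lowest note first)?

5/3

The notes A, C, E stack in thirds as A–C–E — an A minor triad. The bass A is the root, so this is root position: figured 5/3.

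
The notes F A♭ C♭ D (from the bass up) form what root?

Reordering F, Ab, Cb, D into stacked thirds gives D–F–Ab–Cb; the bottom of that stack, D, is the root.

D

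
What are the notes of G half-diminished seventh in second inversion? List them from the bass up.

Db, F, G, Bb

G half-diminished seventh is G–Bb–Db–F. Second inversion puts the fifth (Db) in the bass, with the remaining tones above: Db, F, G, Bb.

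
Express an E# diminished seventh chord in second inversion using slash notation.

E#dim7/B

Second inversion of E# diminished seventh has the fifth (B) in the bass. As a slash chord: E#dim7/B.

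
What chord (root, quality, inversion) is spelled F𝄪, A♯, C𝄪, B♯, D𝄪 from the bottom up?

B# dominant ninth, second inversion

The pitch classes F##, A#, C##, B#, D## arrange in thirds as B#–D##–F##–A#–C##: a B# dominant ninth chord.
The lowest note is F##, the fifth of the chord, so this is second inversion.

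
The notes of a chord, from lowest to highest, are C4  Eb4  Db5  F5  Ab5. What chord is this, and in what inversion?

The pitch classes C, Eb, Db, F, Ab arrange in thirds as Db–F–Ab–C–Eb: a Db major ninth chord.
With the seventh (C) in the bass, the chord is in third inversion.

Db major ninth, third inversion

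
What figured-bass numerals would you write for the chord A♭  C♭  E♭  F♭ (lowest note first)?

The notes Ab, Cb, Eb, Fb stack in thirds as Fb–Ab–Cb–Eb — an Fb major seventh chord. The bass Ab is the third, so this is first inversion: figured 6/5.

6/5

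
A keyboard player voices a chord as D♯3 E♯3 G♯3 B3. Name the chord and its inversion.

Reducing to letter names: D#, E#, G#, B. These stack in thirds as E#–G#–B–D# — an E# half-diminished seventh chord.
With the seventh (D#) in the bass, the chord is in third inversion (figured bass 4/2).

E# half-diminished seventh, third inversion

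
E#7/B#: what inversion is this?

E#7/B# means E# dominant seventh with B# in the bass. B# is the fifth of E# dominant seventh (E#–G##–B#–D#), so this is second inversion.

second inversion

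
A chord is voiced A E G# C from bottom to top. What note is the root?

Reordering A, E, G#, C into stacked thirds gives A–C–E–G#; the bottom of that stack, A, is the root.

A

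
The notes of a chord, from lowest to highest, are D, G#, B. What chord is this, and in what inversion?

The pitch classes D, G#, B arrange in thirds as G#–B–D: a G# diminished triad.
With the fifth (D) in the bass, the chord is in second inversion (figured bass 6/4).

G# diminished, second inversion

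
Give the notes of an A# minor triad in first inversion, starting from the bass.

C#, E#, A#

The chord tones are A#–C#–E#. With the third (C#) lowest for first inversion: C#, E#, A#.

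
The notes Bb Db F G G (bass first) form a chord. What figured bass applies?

The notes Bb, Db, F, G stack in thirds as G–Bb–Db–F — a G half-diminished seventh chord. The bass Bb is the third, so this is first inversion: figured 6/5.

6/5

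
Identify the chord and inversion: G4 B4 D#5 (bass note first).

The pitch classes G, B, D# arrange in thirds as G–B–D#: a G augmented triad.
G is the root of G augmented; root in the bass means root position (figured bass 5/3).

G augmented, root position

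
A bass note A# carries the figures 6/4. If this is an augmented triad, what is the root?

D

The figures 6/4 mean the fifth of the chord is in the bass. If A# is the fifth of an augmented triad, the root is D (chord tones D–F#–A#).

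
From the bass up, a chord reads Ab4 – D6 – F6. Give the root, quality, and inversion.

D diminished, second inversion

The pitch classes Ab, D, F arrange in thirds as D–F–Ab: a D diminished triad.
Ab is the fifth of D diminished; fifth in the bass means second inversion (figured bass 6/4).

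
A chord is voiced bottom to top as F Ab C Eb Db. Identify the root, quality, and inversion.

The distinct note names are F, Ab, C, Eb, Db. Stacked in thirds they read Db–F–Ab–C–Eb, which is a major ninth chord on Db.
The lowest note is F, the third of the chord, so this is first inversion.

Db major ninth, first inversion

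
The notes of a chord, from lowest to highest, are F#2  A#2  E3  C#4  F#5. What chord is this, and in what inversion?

Reducing to letter names: F#, A#, E, C#. These stack in thirds as F#–A#–C#–E — an F# dominant seventh chord.
F# is the root of F# dominant seventh; root in the bass means root position (figured bass 7).

F# dominant seventh, root position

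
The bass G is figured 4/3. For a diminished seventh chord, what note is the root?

The figures 4/3 mean the fifth of the chord is in the bass. If G is the fifth of a diminished seventh chord, the root is C# (chord tones C#–E–G–Bb).

C#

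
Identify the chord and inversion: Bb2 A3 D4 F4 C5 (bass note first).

The pitch classes Bb, A, D, F, C arrange in thirds as Bb–D–F–A–C: a Bb major ninth chord.
With the root (Bb) in the bass, the chord is in root position.

Bb major ninth, root position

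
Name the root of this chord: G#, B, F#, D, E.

E

G#, B, F#, D, E are the tones of an E dominant ninth chord (E–G#–B–D–F#), making E the root.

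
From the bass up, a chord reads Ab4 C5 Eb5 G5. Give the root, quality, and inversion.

Reducing to letter names: Ab, C, Eb, G. These stack in thirds as Ab–C–Eb–G — an Ab major seventh chord.
With the root (Ab) in the bass, the chord is in root position (figured bass 7).

Ab major seventh, root position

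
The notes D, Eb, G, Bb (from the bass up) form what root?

Reordering D, Eb, G, Bb into stacked thirds gives Eb–G–Bb–D; the bottom of that stack, Eb, is the root.

Eb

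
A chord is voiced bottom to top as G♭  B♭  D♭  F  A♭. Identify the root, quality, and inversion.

The distinct note names are Gb, Bb, Db, F, Ab. Stacked in thirds they read Gb–Bb–Db–F–Ab, which is a major ninth chord on Gb.
With the root (Gb) in the bass, the chord is in root position.

Gb major ninth, root position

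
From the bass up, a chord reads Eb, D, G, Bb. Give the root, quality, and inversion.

Eb major seventh, root position

Reducing to letter names: Eb, D, G, Bb. These stack in thirds as Eb–G–Bb–D — an Eb major seventh chord.
The lowest note is Eb, the root of the chord, so this is root position (figured bass 7).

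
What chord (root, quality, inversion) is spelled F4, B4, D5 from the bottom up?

The distinct note names are F, B, D. Stacked in thirds they read B–D–F, which is a diminished triad on B.
F is the fifth of B diminished; fifth in the bass means second inversion (figured bass 6/4).

B diminished, second inversion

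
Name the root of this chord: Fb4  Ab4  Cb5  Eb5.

Fb

The distinct letter names are Fb, Ab, Cb, Eb. Arranged as a stack of thirds they read Fb–Ab–Cb–Eb, so Fb is the root (an Fb major seventh chord).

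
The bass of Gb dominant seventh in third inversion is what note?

In third inversion the seventh is lowest. For Gb dominant seventh (Gb–Bb–Db–Fb) that is Fb.

Fb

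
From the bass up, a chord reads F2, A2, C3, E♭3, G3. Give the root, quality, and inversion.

Reducing to letter names: F, A, C, Eb, G. These stack in thirds as F–A–C–Eb–G — an F dominant ninth chord.
With the root (F) in the bass, the chord is in root position.

F dominant ninth, root position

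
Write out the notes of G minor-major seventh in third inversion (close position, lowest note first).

The chord tones are G–Bb–D–F#. With the seventh (F#) lowest for third inversion: F#, G, Bb, D.

F#, G, Bb, D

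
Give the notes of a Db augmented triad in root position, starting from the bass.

The chord tones are Db–F–A. With the root (Db) lowest for root position: Db, F, A.

Db, F, A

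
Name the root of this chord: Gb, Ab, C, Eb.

Ab

Reordering Gb, Ab, C, Eb into stacked thirds gives Ab–C–Eb–Gb; the bottom of that stack, Ab, is the root.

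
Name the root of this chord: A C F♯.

A, C, F# are the tones of an F# diminished triad (F#–A–C), making F# the root.

F#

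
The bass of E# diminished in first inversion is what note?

In first inversion the third is lowest. For E# diminished (E#–G#–B) that is G#.

G#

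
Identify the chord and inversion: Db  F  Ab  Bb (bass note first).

Bb minor seventh, first inversion

The distinct note names are Db, F, Ab, Bb. Stacked in thirds they read Bb–Db–F–Ab, which is a minor seventh chord on Bb.
The lowest note is Db, the third of the chord, so this is first inversion (figured bass 6/5).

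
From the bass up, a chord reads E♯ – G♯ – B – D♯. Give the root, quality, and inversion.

E# half-diminished seventh, root position

Reducing to letter names: E#, G#, B, D#. These stack in thirds as E#–G#–B–D# — an E# half-diminished seventh chord.
The lowest note is E#, the root of the chord, so this is root position (figured bass 7).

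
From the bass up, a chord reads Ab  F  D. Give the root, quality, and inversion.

D diminished, second inversion

Reducing to letter names: Ab, F, D. These stack in thirds as D–F–Ab — a D diminished triad.
The lowest note is Ab, the fifth of the chord, so this is second inversion (figured bass 6/4).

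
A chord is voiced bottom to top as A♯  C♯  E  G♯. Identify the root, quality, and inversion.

Reducing to letter names: A#, C#, E, G#. These stack in thirds as A#–C#–E–G# — an A# half-diminished seventh chord.
A# is the root of A# half-diminished seventh; root in the bass means root position (figured bass 7).

A# half-diminished seventh, root position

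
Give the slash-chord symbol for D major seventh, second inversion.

Dmaj7/A

Second inversion of D major seventh has the fifth (A) in the bass. As a slash chord: Dmaj7/A.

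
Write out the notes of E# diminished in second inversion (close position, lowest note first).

Spelling E# diminished: E#–G#–B. In second inversion the fifth is bass, giving B, E#, G# from the bottom.

B, E#, G#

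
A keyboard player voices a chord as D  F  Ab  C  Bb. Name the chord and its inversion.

Bb dominant ninth, first inversion

Reducing to letter names: D, F, Ab, C, Bb. These stack in thirds as Bb–D–F–Ab–C — a Bb dominant ninth chord.
With the third (D) in the bass, the chord is in first inversion.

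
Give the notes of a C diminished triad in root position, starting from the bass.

C, Eb, Gb

Spelling C diminished: C–Eb–Gb. In root position the root is bass, giving C, Eb, Gb from the bottom.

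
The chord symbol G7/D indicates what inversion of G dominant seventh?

second inversion

G7/D means G dominant seventh with D in the bass. D is the fifth of G dominant seventh (G–B–D–F), so this is second inversion.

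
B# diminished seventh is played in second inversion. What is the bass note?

F#

B# diminished seventh is B#–D#–F#–A. Second inversion places the fifth in the bass: F#.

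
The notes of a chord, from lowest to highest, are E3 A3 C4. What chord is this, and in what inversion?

A minor, second inversion

The pitch classes E, A, C arrange in thirds as A–C–E: an A minor triad.
E is the fifth of A minor; fifth in the bass means second inversion (figured bass 6/4).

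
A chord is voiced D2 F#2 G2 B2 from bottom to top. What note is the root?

G

Reordering D, F#, G, B into stacked thirds gives G–B–D–F#; the bottom of that stack, G, is the root.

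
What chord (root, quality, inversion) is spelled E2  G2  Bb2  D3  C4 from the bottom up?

The distinct note names are E, G, Bb, D, C. Stacked in thirds they read C–E–G–Bb–D, which is a dominant ninth chord on C.
With the third (E) in the bass, the chord is in first inversion.

C dominant ninth, first inversion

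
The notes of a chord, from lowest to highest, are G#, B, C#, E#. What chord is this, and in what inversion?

The pitch classes G#, B, C#, E# arrange in thirds as C#–E#–G#–B: a C# dominant seventh chord.
G# is the fifth of C# dominant seventh; fifth in the bass means second inversion (figured bass 4/3).

C# dominant seventh, second inversion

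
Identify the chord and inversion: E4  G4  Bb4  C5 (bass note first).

C dominant seventh, first inversion

The pitch classes E, G, Bb, C arrange in thirds as C–E–G–Bb: a C dominant seventh chord.
The lowest note is E, the third of the chord, so this is first inversion (figured bass 6/5).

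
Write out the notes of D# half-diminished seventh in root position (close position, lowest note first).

The chord tones are D#–F#–A–C#. With the root (D#) lowest for root position: D#, F#, A, C#.

D#, F#, A, C#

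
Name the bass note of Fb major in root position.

The root of Fb major (Fb–Ab–Cb) is Fb; that is the bass in root position.

Fb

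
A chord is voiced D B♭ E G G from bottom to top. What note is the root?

E

D, Bb, E, G are the tones of an E half-diminished seventh chord (E–G–Bb–D), making E the root.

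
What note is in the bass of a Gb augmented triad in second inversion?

D

The fifth of Gb augmented (Gb–Bb–D) is D; that is the bass in second inversion.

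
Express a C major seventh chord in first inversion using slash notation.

First inversion of C major seventh has the third (E) in the bass. As a slash chord: Cmaj7/E.

Cmaj7/E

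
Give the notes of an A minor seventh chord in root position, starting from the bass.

A, C, E, G

A minor seventh is A–C–E–G. Root position puts the root (A) in the bass, with the remaining tones above: A, C, E, G.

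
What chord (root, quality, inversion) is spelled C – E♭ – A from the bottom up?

Reducing to letter names: C, Eb, A. These stack in thirds as A–C–Eb — an A diminished triad.
C is the third of A diminished; third in the bass means first inversion (figured bass 6).

A diminished, first inversion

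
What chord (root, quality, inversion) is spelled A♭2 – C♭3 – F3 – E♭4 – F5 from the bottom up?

Reducing to letter names: Ab, Cb, F, Eb. These stack in thirds as F–Ab–Cb–Eb — an F half-diminished seventh chord.
With the third (Ab) in the bass, the chord is in first inversion (figured bass 6/5).

F half-diminished seventh, first inversion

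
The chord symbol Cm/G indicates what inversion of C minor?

Cm/G means C minor with G in the bass. G is the fifth of C minor (C–Eb–G), so this is second inversion.

second inversion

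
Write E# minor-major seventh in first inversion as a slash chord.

First inversion of E# minor-major seventh has the third (G#) in the bass. As a slash chord: E#m(maj7)/G#.

E#m(maj7)/G#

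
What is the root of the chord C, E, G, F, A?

F

C, E, G, F, A are the tones of an F major ninth chord (F–A–C–E–G), making F the root.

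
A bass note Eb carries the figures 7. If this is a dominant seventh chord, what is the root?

The figures 7 mean the root of the chord is in the bass. If Eb is the root of a dominant seventh chord, the root is Eb (chord tones Eb–G–Bb–Db).

Eb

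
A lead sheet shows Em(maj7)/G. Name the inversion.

first inversion

Em(maj7)/G means E minor-major seventh with G in the bass. G is the third of E minor-major seventh (E–G–B–D#), so this is first inversion.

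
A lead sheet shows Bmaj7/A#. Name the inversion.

Bmaj7/A# means B major seventh with A# in the bass. A# is the seventh of B major seventh (B–D#–F#–A#), so this is third inversion.

third inversion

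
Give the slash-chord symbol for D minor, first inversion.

Dm/F

First inversion of D minor has the third (F) in the bass. As a slash chord: Dm/F.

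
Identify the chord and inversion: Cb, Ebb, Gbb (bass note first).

The pitch classes Cb, Ebb, Gbb arrange in thirds as Cb–Ebb–Gbb: a Cb diminished triad.
With the root (Cb) in the bass, the chord is in root position (figured bass 5/3).

Cb diminished, root position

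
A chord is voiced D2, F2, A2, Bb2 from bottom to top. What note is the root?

Bb

The distinct letter names are D, F, A, Bb. Arranged as a stack of thirds they read Bb–D–F–A, so Bb is the root (a Bb major seventh chord).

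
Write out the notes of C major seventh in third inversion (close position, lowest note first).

The chord tones are C–E–G–B. With the seventh (B) lowest for third inversion: B, C, E, G.

B, C, E, G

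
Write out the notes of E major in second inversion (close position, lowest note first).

The chord tones are E–G#–B. With the fifth (B) lowest for second inversion: B, E, G#.

B, E, G#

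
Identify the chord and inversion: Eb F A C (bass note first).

The distinct note names are Eb, F, A, C. Stacked in thirds they read F–A–C–Eb, which is a dominant seventh chord on F.
The lowest note is Eb, the seventh of the chord, so this is third inversion (figured bass 4/2).

F dominant seventh, third inversion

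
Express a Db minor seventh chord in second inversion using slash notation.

Dbm7/Ab

Second inversion of Db minor seventh has the fifth (Ab) in the bass. As a slash chord: Dbm7/Ab.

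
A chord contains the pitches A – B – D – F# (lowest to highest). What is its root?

A, B, D, F# are the tones of a B minor seventh chord (B–D–F#–A), making B the root.

B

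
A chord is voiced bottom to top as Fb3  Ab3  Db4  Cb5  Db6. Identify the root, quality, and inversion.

Reducing to letter names: Fb, Ab, Db, Cb. These stack in thirds as Db–Fb–Ab–Cb — a Db minor seventh chord.
The lowest note is Fb, the third of the chord, so this is first inversion (figured bass 6/5).

Db minor seventh, first inversion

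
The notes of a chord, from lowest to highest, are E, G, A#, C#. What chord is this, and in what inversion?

Reducing to letter names: E, G, A#, C#. These stack in thirds as A#–C#–E–G — an A# diminished seventh chord.
With the fifth (E) in the bass, the chord is in second inversion (figured bass 4/3).

A# diminished seventh, second inversion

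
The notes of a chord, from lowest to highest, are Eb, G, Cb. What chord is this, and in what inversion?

Cb augmented, first inversion

Reducing to letter names: Eb, G, Cb. These stack in thirds as Cb–Eb–G — a Cb augmented triad.
Eb is the third of Cb augmented; third in the bass means first inversion (figured bass 6).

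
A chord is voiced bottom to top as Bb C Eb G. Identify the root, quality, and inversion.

C minor seventh, third inversion

The pitch classes Bb, C, Eb, G arrange in thirds as C–Eb–G–Bb: a C minor seventh chord.
With the seventh (Bb) in the bass, the chord is in third inversion (figured bass 4/2).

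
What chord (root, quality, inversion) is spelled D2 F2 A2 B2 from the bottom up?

B half-diminished seventh, first inversion

The distinct note names are D, F, A, B. Stacked in thirds they read B–D–F–A, which is a half-diminished seventh chord on B.
With the third (D) in the bass, the chord is in first inversion (figured bass 6/5).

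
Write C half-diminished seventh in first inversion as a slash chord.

Cø7/Eb

First inversion of C half-diminished seventh has the third (Eb) in the bass. As a slash chord: Cø7/Eb.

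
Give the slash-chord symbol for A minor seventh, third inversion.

Third inversion of A minor seventh has the seventh (G) in the bass. As a slash chord: Am7/G.

Am7/G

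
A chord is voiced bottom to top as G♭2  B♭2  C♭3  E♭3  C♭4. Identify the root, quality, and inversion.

The distinct note names are Gb, Bb, Cb, Eb. Stacked in thirds they read Cb–Eb–Gb–Bb, which is a major seventh chord on Cb.
With the fifth (Gb) in the bass, the chord is in second inversion (figured bass 4/3).

Cb major seventh, second inversion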